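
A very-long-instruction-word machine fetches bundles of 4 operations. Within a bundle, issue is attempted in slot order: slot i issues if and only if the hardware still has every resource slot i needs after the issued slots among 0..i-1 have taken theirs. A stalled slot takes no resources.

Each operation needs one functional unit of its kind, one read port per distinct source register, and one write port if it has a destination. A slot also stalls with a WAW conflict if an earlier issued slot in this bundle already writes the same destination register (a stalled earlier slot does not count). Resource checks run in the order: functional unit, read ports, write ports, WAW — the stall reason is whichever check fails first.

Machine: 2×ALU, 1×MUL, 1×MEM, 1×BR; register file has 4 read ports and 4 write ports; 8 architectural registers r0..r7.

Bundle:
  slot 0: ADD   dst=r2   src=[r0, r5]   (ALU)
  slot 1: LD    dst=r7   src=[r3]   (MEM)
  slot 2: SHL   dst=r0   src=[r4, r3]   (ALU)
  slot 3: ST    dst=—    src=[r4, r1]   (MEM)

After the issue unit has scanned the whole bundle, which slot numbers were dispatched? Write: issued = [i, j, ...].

issued = [0, 1]

  0. ALU→r2 ⇒ go  {1A/1Mu/1Ld/1B | 2r 3w}
  1. MEM→r7 ⇒ go  {1A/1Mu/0Ld/1B | 1r 2w}
  2. ALU→r0 ⇒ no(RD_PORT)  {1A/1Mu/0Ld/1B | 1r 2w}
  3. MEM ⇒ no(FU)  {1A/1Mu/0Ld/1B | 1r 2w}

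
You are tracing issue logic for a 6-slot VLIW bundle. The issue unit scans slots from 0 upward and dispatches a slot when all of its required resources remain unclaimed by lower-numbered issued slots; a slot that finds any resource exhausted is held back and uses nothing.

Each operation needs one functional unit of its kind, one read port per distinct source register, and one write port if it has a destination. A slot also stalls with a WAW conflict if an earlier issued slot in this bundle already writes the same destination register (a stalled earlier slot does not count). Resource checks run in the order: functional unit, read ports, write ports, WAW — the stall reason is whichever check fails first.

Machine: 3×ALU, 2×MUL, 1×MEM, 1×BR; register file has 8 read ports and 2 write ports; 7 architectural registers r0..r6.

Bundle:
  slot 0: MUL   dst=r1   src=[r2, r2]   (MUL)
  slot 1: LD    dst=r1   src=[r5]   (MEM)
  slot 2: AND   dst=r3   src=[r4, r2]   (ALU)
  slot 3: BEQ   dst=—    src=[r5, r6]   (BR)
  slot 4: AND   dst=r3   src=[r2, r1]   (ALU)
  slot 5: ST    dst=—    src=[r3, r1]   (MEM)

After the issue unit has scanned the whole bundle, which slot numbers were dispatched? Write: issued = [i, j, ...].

issued = [0, 2, 3, 5]

[0] MUL needs rd=1 wr=1: ok; after: ALU=3 MUL=1 MEM=1 BR=1, R=7, W=1
[1] MEM needs rd=1 wr=1: WAW; after: ALU=3 MUL=1 MEM=1 BR=1, R=7, W=1
[2] ALU needs rd=2 wr=1: ok; after: ALU=2 MUL=1 MEM=1 BR=1, R=5, W=0
[3] BR needs rd=2 wr=0: ok; after: ALU=2 MUL=1 MEM=1 BR=0, R=3, W=0
[4] ALU needs rd=2 wr=1: WR_PORT; after: ALU=2 MUL=1 MEM=1 BR=0, R=3, W=0
[5] MEM needs rd=2 wr=0: ok; after: ALU=2 MUL=1 MEM=0 BR=0, R=1, W=0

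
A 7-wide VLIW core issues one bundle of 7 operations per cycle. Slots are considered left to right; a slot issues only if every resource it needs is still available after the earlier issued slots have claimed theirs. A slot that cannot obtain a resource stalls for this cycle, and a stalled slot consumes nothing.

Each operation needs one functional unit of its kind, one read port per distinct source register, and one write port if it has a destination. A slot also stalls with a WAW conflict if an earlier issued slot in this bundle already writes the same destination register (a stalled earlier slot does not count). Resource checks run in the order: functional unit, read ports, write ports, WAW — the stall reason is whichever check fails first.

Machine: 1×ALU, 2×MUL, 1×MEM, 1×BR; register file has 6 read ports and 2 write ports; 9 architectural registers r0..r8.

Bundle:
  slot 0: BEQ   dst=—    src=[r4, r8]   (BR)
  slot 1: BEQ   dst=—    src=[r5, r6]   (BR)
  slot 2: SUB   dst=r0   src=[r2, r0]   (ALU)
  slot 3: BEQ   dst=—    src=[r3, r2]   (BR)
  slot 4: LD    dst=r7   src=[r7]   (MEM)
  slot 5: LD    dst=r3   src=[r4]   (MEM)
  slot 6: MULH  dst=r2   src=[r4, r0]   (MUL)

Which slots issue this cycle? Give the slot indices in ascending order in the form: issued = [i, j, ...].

issued = [0, 2, 4]

(0) want 1×BR +2rd +0wr — yes → AL1|MU2|ME1|BR0|rd4|wr2
(1) want 1×BR +2rd +0wr — FU → AL1|MU2|ME1|BR0|rd4|wr2
(2) want 1×ALU +2rd +1wr — yes → AL0|MU2|ME1|BR0|rd2|wr1
(3) want 1×BR +2rd +0wr — FU → AL0|MU2|ME1|BR0|rd2|wr1
(4) want 1×MEM +1rd +1wr — yes → AL0|MU2|ME0|BR0|rd1|wr0
(5) want 1×MEM +1rd +1wr — FU → AL0|MU2|ME0|BR0|rd1|wr0
(6) want 1×MUL +2rd +1wr — RD_PORT → AL0|MU2|ME0|BR0|rd1|wr0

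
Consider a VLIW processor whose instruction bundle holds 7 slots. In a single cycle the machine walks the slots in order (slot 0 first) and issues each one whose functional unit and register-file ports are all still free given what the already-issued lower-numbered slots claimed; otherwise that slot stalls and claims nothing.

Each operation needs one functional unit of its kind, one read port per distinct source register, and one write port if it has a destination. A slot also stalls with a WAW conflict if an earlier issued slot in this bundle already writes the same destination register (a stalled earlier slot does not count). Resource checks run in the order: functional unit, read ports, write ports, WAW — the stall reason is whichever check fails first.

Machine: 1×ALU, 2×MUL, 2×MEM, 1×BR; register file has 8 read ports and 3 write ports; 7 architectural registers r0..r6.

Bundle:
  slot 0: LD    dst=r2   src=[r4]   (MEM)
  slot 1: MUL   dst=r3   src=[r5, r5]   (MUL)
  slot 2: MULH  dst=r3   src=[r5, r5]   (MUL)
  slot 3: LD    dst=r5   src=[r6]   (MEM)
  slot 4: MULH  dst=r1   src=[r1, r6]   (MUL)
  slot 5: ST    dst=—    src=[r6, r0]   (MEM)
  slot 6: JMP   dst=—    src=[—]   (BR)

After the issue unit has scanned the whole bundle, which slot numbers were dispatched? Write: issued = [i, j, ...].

  0. MEM→r2 ⇒ go  {1A/2Mu/1Ld/1B | 7r 2w}
  1. MUL→r3 ⇒ go  {1A/1Mu/1Ld/1B | 6r 1w}
  2. MUL→r3 ⇒ no(WAW)  {1A/1Mu/1Ld/1B | 6r 1w}
  3. MEM→r5 ⇒ go  {1A/1Mu/0Ld/1B | 5r 0w}
  4. MUL→r1 ⇒ no(WR_PORT)  {1A/1Mu/0Ld/1B | 5r 0w}
  5. MEM ⇒ no(FU)  {1A/1Mu/0Ld/1B | 5r 0w}
  6. BR ⇒ go  {1A/1Mu/0Ld/0B | 5r 0w}

issued = [0, 1, 3, 6]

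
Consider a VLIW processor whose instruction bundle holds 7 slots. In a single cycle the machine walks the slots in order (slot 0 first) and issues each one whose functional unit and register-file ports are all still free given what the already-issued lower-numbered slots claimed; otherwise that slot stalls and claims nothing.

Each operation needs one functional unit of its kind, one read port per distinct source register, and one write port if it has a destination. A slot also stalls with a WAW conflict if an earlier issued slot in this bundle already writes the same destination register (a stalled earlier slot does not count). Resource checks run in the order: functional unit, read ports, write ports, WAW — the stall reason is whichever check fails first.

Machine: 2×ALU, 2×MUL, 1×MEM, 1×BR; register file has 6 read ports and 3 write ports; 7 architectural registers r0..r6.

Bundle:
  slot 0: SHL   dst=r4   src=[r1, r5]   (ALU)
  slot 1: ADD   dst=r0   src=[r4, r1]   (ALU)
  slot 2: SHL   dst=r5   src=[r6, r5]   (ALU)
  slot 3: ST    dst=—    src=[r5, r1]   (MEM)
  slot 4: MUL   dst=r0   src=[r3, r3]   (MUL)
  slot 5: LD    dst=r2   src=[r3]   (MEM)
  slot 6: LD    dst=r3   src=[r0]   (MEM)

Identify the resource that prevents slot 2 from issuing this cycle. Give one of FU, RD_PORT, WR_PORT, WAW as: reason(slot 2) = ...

reason(slot 2) = FU

(0) want 1×ALU +2rd +1wr — yes → AL1|MU2|ME1|BR1|rd4|wr2
(1) want 1×ALU +2rd +1wr — yes → AL0|MU2|ME1|BR1|rd2|wr1
(2) want 1×ALU +2rd +1wr — FU → AL0|MU2|ME1|BR1|rd2|wr1
(3) want 1×MEM +2rd +0wr — yes → AL0|MU2|ME0|BR1|rd0|wr1
(4) want 1×MUL +1rd +1wr — RD_PORT → AL0|MU2|ME0|BR1|rd0|wr1
(5) want 1×MEM +1rd +1wr — FU → AL0|MU2|ME0|BR1|rd0|wr1
(6) want 1×MEM +1rd +1wr — FU → AL0|MU2|ME0|BR1|rd0|wr1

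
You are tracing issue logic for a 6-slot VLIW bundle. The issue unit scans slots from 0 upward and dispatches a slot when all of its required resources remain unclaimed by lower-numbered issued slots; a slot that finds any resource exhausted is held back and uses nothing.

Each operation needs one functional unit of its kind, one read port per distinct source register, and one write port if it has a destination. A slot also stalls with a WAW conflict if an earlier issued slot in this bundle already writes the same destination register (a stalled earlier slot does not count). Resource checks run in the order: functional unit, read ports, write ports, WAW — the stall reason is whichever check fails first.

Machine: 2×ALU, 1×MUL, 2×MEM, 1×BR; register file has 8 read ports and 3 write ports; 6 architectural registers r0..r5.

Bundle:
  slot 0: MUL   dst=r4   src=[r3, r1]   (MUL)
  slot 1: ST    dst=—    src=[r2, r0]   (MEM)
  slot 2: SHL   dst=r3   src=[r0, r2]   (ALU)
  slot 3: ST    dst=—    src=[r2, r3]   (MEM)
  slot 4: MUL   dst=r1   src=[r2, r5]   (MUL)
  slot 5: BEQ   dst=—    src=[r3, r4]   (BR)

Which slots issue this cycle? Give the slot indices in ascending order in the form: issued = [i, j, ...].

slot 0 (MUL): ISSUE — free A2,Mu0,Ld2,B1 rp6 wp2
slot 1 (MEM): ISSUE — free A2,Mu0,Ld1,B1 rp4 wp2
slot 2 (ALU): ISSUE — free A1,Mu0,Ld1,B1 rp2 wp1
slot 3 (MEM): ISSUE — free A1,Mu0,Ld0,B1 rp0 wp1
slot 4 (MUL): stall FU — free A1,Mu0,Ld0,B1 rp0 wp1
slot 5 (BR): stall RD_PORT — free A1,Mu0,Ld0,B1 rp0 wp1

issued = [0, 1, 2, 3]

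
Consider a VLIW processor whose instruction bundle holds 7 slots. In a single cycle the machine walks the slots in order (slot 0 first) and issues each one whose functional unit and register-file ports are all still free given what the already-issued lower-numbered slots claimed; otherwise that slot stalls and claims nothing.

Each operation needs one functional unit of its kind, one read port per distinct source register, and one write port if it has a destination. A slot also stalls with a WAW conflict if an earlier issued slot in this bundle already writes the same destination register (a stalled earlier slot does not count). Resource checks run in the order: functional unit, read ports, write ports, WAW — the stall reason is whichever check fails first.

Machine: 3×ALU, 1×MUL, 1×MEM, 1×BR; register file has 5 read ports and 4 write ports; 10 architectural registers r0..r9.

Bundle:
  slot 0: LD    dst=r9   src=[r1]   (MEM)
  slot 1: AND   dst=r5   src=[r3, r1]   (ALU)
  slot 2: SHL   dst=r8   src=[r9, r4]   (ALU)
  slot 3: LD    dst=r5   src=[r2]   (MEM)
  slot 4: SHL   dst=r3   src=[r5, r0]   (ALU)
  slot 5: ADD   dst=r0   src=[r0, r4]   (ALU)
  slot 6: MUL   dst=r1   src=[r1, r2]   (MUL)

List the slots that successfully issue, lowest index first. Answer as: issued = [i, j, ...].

[0] MEM needs rd=1 wr=1: ok; after: ALU=3 MUL=1 MEM=0 BR=1, R=4, W=3
[1] ALU needs rd=2 wr=1: ok; after: ALU=2 MUL=1 MEM=0 BR=1, R=2, W=2
[2] ALU needs rd=2 wr=1: ok; after: ALU=1 MUL=1 MEM=0 BR=1, R=0, W=1
[3] MEM needs rd=1 wr=1: FU; after: ALU=1 MUL=1 MEM=0 BR=1, R=0, W=1
[4] ALU needs rd=2 wr=1: RD_PORT; after: ALU=1 MUL=1 MEM=0 BR=1, R=0, W=1
[5] ALU needs rd=2 wr=1: RD_PORT; after: ALU=1 MUL=1 MEM=0 BR=1, R=0, W=1
[6] MUL needs rd=2 wr=1: RD_PORT; after: ALU=1 MUL=1 MEM=0 BR=1, R=0, W=1

issued = [0, 1, 2]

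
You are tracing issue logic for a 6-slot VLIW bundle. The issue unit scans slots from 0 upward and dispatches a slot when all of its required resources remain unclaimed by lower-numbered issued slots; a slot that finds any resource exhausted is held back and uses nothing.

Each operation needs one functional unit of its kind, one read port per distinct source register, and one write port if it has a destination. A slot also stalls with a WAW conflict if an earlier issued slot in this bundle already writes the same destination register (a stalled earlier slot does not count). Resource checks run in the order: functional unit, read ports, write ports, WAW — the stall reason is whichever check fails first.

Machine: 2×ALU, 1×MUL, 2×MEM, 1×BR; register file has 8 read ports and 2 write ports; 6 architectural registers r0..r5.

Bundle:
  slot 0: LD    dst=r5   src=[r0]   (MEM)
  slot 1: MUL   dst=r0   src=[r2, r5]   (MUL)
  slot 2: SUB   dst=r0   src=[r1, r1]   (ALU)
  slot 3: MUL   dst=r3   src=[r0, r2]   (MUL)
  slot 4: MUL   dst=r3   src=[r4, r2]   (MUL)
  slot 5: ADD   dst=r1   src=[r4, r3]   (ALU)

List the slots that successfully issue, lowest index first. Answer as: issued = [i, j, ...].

issued = [0, 1]

slot 0 (MEM): ISSUE — free A2,Mu1,Ld1,B1 rp7 wp1
slot 1 (MUL): ISSUE — free A2,Mu0,Ld1,B1 rp5 wp0
slot 2 (ALU): stall WR_PORT — free A2,Mu0,Ld1,B1 rp5 wp0
slot 3 (MUL): stall FU — free A2,Mu0,Ld1,B1 rp5 wp0
slot 4 (MUL): stall FU — free A2,Mu0,Ld1,B1 rp5 wp0
slot 5 (ALU): stall WR_PORT — free A2,Mu0,Ld1,B1 rp5 wp0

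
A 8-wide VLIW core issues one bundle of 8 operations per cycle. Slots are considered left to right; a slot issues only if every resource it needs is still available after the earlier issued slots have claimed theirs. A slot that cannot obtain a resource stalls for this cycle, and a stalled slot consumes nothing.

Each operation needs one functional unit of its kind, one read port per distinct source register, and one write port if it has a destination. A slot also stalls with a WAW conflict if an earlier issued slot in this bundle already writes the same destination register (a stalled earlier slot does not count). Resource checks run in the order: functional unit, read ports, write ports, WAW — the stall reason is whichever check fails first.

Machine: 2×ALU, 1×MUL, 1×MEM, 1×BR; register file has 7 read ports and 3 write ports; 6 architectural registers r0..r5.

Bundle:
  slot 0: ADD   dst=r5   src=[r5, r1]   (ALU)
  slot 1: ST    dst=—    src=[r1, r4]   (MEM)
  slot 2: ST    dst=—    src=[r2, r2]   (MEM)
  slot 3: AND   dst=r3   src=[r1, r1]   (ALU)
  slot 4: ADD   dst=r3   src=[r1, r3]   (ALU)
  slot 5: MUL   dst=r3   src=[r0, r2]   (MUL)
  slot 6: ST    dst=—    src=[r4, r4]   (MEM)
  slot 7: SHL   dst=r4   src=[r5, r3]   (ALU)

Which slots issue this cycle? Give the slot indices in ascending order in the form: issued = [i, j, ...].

issued = [0, 1, 3]

(0) want 1×ALU +2rd +1wr — yes → AL1|MU1|ME1|BR1|rd5|wr2
(1) want 1×MEM +2rd +0wr — yes → AL1|MU1|ME0|BR1|rd3|wr2
(2) want 1×MEM +1rd +0wr — FU → AL1|MU1|ME0|BR1|rd3|wr2
(3) want 1×ALU +1rd +1wr — yes → AL0|MU1|ME0|BR1|rd2|wr1
(4) want 1×ALU +2rd +1wr — FU → AL0|MU1|ME0|BR1|rd2|wr1
(5) want 1×MUL +2rd +1wr — WAW → AL0|MU1|ME0|BR1|rd2|wr1
(6) want 1×MEM +1rd +0wr — FU → AL0|MU1|ME0|BR1|rd2|wr1
(7) want 1×ALU +2rd +1wr — FU → AL0|MU1|ME0|BR1|rd2|wr1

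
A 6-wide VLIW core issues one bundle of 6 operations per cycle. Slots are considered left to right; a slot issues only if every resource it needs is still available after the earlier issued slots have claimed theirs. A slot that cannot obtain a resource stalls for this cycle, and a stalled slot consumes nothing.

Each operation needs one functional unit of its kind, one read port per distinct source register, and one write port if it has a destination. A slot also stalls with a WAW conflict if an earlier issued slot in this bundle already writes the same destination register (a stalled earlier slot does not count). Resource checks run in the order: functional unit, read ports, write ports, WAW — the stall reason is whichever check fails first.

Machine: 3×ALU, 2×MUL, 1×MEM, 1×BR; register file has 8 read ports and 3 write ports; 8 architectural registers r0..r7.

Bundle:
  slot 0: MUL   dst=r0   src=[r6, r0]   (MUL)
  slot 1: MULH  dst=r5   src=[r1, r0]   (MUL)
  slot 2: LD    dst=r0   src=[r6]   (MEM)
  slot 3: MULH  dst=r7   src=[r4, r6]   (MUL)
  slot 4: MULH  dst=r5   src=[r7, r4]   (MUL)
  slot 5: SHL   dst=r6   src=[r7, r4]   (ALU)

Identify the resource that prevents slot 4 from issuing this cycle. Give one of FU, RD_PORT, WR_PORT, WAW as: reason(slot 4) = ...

(0) want 1×MUL +2rd +1wr — yes → AL3|MU1|ME1|BR1|rd6|wr2
(1) want 1×MUL +2rd +1wr — yes → AL3|MU0|ME1|BR1|rd4|wr1
(2) want 1×MEM +1rd +1wr — WAW → AL3|MU0|ME1|BR1|rd4|wr1
(3) want 1×MUL +2rd +1wr — FU → AL3|MU0|ME1|BR1|rd4|wr1
(4) want 1×MUL +2rd +1wr — FU → AL3|MU0|ME1|BR1|rd4|wr1
(5) want 1×ALU +2rd +1wr — yes → AL2|MU0|ME1|BR1|rd2|wr0

reason(slot 4) = FU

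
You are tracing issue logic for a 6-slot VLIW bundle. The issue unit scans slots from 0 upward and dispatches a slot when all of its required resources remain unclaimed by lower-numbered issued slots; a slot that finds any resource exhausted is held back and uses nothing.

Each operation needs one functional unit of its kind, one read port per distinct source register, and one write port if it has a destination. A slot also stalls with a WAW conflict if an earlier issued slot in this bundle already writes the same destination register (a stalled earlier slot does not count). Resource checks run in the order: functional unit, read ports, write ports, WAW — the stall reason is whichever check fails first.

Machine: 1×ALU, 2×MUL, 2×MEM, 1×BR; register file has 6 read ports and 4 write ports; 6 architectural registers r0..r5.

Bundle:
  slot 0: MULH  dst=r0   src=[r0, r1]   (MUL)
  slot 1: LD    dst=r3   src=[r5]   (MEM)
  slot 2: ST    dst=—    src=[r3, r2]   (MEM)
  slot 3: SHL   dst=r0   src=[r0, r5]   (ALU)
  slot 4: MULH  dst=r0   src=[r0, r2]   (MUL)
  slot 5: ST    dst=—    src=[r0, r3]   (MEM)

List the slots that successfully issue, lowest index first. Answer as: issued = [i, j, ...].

issued = [0, 1, 2]

slot 0 (MUL): ISSUE — free A1,Mu1,Ld2,B1 rp4 wp3
slot 1 (MEM): ISSUE — free A1,Mu1,Ld1,B1 rp3 wp2
slot 2 (MEM): ISSUE — free A1,Mu1,Ld0,B1 rp1 wp2
slot 3 (ALU): stall RD_PORT — free A1,Mu1,Ld0,B1 rp1 wp2
slot 4 (MUL): stall RD_PORT — free A1,Mu1,Ld0,B1 rp1 wp2
slot 5 (MEM): stall FU — free A1,Mu1,Ld0,B1 rp1 wp2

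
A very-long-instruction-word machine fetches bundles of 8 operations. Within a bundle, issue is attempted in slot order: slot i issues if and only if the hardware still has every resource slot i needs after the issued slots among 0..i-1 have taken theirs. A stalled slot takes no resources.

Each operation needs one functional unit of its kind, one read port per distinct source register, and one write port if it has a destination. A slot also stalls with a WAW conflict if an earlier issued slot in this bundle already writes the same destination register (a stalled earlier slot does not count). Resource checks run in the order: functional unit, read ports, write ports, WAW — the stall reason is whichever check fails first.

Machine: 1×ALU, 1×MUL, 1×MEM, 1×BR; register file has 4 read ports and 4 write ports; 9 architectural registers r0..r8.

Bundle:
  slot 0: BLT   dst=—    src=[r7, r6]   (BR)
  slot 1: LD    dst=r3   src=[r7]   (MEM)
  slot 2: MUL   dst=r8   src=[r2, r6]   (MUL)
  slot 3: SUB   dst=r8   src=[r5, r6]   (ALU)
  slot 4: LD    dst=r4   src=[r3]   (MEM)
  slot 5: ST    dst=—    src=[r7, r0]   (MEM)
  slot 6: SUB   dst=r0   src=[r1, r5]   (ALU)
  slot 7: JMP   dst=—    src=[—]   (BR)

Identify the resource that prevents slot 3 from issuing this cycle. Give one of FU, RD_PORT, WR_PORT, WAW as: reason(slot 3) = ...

[0] BR needs rd=2 wr=0: ok; after: ALU=1 MUL=1 MEM=1 BR=0, R=2, W=4
[1] MEM needs rd=1 wr=1: ok; after: ALU=1 MUL=1 MEM=0 BR=0, R=1, W=3
[2] MUL needs rd=2 wr=1: RD_PORT; after: ALU=1 MUL=1 MEM=0 BR=0, R=1, W=3
[3] ALU needs rd=2 wr=1: RD_PORT; after: ALU=1 MUL=1 MEM=0 BR=0, R=1, W=3
[4] MEM needs rd=1 wr=1: FU; after: ALU=1 MUL=1 MEM=0 BR=0, R=1, W=3
[5] MEM needs rd=2 wr=0: FU; after: ALU=1 MUL=1 MEM=0 BR=0, R=1, W=3
[6] ALU needs rd=2 wr=1: RD_PORT; after: ALU=1 MUL=1 MEM=0 BR=0, R=1, W=3
[7] BR needs rd=0 wr=0: FU; after: ALU=1 MUL=1 MEM=0 BR=0, R=1, W=3

reason(slot 3) = RD_PORT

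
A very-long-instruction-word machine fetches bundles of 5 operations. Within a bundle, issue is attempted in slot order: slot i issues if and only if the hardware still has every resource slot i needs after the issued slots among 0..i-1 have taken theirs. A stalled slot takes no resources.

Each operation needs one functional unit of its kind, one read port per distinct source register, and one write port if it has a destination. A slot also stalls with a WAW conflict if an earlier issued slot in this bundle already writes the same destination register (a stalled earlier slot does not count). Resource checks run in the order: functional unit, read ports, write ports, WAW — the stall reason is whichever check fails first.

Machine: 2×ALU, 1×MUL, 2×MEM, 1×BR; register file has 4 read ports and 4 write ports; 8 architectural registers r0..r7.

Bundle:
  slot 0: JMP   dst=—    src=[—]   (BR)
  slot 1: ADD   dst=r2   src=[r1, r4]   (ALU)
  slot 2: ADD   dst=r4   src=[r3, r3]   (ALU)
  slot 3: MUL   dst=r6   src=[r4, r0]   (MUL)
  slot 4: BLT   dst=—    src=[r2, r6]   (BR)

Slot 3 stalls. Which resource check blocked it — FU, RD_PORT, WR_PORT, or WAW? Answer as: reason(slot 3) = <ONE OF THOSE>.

[0] BR needs rd=0 wr=0: ok; after: ALU=2 MUL=1 MEM=2 BR=0, R=4, W=4
[1] ALU needs rd=2 wr=1: ok; after: ALU=1 MUL=1 MEM=2 BR=0, R=2, W=3
[2] ALU needs rd=1 wr=1: ok; after: ALU=0 MUL=1 MEM=2 BR=0, R=1, W=2
[3] MUL needs rd=2 wr=1: RD_PORT; after: ALU=0 MUL=1 MEM=2 BR=0, R=1, W=2
[4] BR needs rd=2 wr=0: FU; after: ALU=0 MUL=1 MEM=2 BR=0, R=1, W=2

reason(slot 3) = RD_PORT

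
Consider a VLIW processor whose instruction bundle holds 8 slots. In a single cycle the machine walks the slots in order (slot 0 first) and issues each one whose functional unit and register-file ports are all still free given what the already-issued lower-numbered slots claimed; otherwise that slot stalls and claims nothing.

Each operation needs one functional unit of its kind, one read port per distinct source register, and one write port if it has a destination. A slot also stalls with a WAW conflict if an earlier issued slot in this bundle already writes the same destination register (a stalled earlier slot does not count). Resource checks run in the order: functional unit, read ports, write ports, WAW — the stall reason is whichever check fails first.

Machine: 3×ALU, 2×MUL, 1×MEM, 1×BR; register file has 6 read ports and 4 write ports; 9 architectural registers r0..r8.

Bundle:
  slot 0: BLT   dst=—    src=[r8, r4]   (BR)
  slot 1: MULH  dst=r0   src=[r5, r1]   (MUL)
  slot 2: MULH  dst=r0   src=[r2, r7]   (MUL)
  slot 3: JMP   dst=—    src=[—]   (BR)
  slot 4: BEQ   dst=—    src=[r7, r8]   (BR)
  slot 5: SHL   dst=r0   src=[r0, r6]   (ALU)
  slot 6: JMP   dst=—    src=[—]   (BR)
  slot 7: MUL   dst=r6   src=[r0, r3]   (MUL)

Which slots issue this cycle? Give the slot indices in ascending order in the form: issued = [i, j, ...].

issued = [0, 1, 7]

slot 0 (BR): ISSUE — free A3,Mu2,Ld1,B0 rp4 wp4
slot 1 (MUL): ISSUE — free A3,Mu1,Ld1,B0 rp2 wp3
slot 2 (MUL): stall WAW — free A3,Mu1,Ld1,B0 rp2 wp3
slot 3 (BR): stall FU — free A3,Mu1,Ld1,B0 rp2 wp3
slot 4 (BR): stall FU — free A3,Mu1,Ld1,B0 rp2 wp3
slot 5 (ALU): stall WAW — free A3,Mu1,Ld1,B0 rp2 wp3
slot 6 (BR): stall FU — free A3,Mu1,Ld1,B0 rp2 wp3
slot 7 (MUL): ISSUE — free A3,Mu0,Ld1,B0 rp0 wp2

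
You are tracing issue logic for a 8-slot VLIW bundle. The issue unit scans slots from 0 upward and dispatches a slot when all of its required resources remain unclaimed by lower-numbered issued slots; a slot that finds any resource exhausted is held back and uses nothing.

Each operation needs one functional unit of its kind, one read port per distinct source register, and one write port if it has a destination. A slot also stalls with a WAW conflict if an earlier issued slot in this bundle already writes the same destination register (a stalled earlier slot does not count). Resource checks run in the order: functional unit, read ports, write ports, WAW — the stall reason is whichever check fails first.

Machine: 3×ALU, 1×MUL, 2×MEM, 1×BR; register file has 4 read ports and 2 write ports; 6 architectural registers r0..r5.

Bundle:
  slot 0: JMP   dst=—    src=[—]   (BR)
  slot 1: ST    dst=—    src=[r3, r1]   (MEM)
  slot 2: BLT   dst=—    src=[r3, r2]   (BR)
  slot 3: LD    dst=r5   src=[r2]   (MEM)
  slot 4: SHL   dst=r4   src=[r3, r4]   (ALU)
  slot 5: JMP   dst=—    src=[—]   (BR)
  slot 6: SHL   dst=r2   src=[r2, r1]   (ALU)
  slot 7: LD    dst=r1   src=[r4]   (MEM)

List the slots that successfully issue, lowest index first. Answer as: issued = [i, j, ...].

issued = [0, 1, 3]

[0] BR needs rd=0 wr=0: ok; after: ALU=3 MUL=1 MEM=2 BR=0, R=4, W=2
[1] MEM needs rd=2 wr=0: ok; after: ALU=3 MUL=1 MEM=1 BR=0, R=2, W=2
[2] BR needs rd=2 wr=0: FU; after: ALU=3 MUL=1 MEM=1 BR=0, R=2, W=2
[3] MEM needs rd=1 wr=1: ok; after: ALU=3 MUL=1 MEM=0 BR=0, R=1, W=1
[4] ALU needs rd=2 wr=1: RD_PORT; after: ALU=3 MUL=1 MEM=0 BR=0, R=1, W=1
[5] BR needs rd=0 wr=0: FU; after: ALU=3 MUL=1 MEM=0 BR=0, R=1, W=1
[6] ALU needs rd=2 wr=1: RD_PORT; after: ALU=3 MUL=1 MEM=0 BR=0, R=1, W=1
[7] MEM needs rd=1 wr=1: FU; after: ALU=3 MUL=1 MEM=0 BR=0, R=1, W=1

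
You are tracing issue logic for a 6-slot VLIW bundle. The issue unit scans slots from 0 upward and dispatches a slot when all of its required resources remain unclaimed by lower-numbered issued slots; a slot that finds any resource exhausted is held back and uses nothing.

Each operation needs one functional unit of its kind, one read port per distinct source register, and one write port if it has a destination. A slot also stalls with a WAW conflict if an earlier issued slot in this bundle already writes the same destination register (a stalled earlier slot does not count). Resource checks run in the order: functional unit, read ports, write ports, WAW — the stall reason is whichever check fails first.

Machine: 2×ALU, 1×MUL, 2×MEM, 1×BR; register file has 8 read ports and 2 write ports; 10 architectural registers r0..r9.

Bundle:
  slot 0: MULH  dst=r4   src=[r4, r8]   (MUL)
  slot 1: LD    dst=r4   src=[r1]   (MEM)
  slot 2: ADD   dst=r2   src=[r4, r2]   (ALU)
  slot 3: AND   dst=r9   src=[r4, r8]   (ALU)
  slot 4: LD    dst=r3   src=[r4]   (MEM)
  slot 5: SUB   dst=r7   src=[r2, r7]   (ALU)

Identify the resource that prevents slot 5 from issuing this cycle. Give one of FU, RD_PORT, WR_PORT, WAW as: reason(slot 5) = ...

reason(slot 5) = WR_PORT

#0 MUL src=r4,r8 dispatched  <A:2 Mu:0 Ld:2 B:1 rd:6 wr:1>
#1 MEM src=r1 held:WAW  <A:2 Mu:0 Ld:2 B:1 rd:6 wr:1>
#2 ALU src=r4,r2 dispatched  <A:1 Mu:0 Ld:2 B:1 rd:4 wr:0>
#3 ALU src=r4,r8 held:WR_PORT  <A:1 Mu:0 Ld:2 B:1 rd:4 wr:0>
#4 MEM src=r4 held:WR_PORT  <A:1 Mu:0 Ld:2 B:1 rd:4 wr:0>
#5 ALU src=r2,r7 held:WR_PORT  <A:1 Mu:0 Ld:2 B:1 rd:4 wr:0>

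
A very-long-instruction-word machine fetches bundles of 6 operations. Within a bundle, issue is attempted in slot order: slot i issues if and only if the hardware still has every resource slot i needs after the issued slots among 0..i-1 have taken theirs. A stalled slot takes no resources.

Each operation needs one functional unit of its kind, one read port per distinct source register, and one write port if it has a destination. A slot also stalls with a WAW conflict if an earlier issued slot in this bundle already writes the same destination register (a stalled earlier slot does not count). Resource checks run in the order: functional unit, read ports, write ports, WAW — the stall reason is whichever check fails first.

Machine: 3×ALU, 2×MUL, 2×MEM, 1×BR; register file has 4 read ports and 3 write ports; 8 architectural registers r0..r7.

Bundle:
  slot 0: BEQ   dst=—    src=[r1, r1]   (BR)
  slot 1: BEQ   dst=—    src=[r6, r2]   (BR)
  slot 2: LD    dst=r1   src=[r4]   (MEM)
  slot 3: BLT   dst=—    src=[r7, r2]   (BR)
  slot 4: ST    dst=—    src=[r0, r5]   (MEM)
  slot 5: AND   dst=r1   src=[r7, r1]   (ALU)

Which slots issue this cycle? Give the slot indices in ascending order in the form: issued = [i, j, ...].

(0) want 1×BR +1rd +0wr — yes → AL3|MU2|ME2|BR0|rd3|wr3
(1) want 1×BR +2rd +0wr — FU → AL3|MU2|ME2|BR0|rd3|wr3
(2) want 1×MEM +1rd +1wr — yes → AL3|MU2|ME1|BR0|rd2|wr2
(3) want 1×BR +2rd +0wr — FU → AL3|MU2|ME1|BR0|rd2|wr2
(4) want 1×MEM +2rd +0wr — yes → AL3|MU2|ME0|BR0|rd0|wr2
(5) want 1×ALU +2rd +1wr — RD_PORT → AL3|MU2|ME0|BR0|rd0|wr2

issued = [0, 2, 4]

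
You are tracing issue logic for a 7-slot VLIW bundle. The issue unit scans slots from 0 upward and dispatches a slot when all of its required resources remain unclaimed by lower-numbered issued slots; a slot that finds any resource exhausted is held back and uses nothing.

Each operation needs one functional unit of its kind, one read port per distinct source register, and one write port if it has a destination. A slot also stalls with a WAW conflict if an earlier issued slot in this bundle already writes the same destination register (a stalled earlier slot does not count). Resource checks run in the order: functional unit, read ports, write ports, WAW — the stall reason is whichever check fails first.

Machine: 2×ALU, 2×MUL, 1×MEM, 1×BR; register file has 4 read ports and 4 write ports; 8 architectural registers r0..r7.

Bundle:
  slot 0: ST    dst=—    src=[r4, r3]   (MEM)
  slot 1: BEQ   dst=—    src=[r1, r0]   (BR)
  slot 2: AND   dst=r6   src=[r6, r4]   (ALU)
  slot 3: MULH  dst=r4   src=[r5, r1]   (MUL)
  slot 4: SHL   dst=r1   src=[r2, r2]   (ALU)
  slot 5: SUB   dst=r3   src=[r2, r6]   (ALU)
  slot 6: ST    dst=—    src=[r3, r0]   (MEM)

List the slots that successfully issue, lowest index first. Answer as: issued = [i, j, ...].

issued = [0, 1]

slot 0 (MEM): ISSUE — free A2,Mu2,Ld0,B1 rp2 wp4
slot 1 (BR): ISSUE — free A2,Mu2,Ld0,B0 rp0 wp4
slot 2 (ALU): stall RD_PORT — free A2,Mu2,Ld0,B0 rp0 wp4
slot 3 (MUL): stall RD_PORT — free A2,Mu2,Ld0,B0 rp0 wp4
slot 4 (ALU): stall RD_PORT — free A2,Mu2,Ld0,B0 rp0 wp4
slot 5 (ALU): stall RD_PORT — free A2,Mu2,Ld0,B0 rp0 wp4
slot 6 (MEM): stall FU — free A2,Mu2,Ld0,B0 rp0 wp4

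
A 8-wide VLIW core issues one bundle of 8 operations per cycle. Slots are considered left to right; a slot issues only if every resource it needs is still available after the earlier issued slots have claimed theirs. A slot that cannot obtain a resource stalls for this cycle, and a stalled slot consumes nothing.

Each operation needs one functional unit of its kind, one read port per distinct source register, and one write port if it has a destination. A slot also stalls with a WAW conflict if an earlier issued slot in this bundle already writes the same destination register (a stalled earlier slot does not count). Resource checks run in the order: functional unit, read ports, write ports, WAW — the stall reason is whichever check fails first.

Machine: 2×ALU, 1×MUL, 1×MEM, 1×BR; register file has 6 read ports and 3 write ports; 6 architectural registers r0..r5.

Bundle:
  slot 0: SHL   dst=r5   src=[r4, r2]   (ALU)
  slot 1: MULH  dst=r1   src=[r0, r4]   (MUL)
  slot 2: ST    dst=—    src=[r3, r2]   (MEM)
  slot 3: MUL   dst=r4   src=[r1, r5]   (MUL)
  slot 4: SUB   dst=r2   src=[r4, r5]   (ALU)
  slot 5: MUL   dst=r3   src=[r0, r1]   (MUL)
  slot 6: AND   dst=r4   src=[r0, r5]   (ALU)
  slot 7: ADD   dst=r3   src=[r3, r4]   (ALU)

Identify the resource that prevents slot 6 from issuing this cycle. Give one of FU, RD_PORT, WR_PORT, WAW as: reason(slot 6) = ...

reason(slot 6) = RD_PORT

[0] ALU needs rd=2 wr=1: ok; after: ALU=1 MUL=1 MEM=1 BR=1, R=4, W=2
[1] MUL needs rd=2 wr=1: ok; after: ALU=1 MUL=0 MEM=1 BR=1, R=2, W=1
[2] MEM needs rd=2 wr=0: ok; after: ALU=1 MUL=0 MEM=0 BR=1, R=0, W=1
[3] MUL needs rd=2 wr=1: FU; after: ALU=1 MUL=0 MEM=0 BR=1, R=0, W=1
[4] ALU needs rd=2 wr=1: RD_PORT; after: ALU=1 MUL=0 MEM=0 BR=1, R=0, W=1
[5] MUL needs rd=2 wr=1: FU; after: ALU=1 MUL=0 MEM=0 BR=1, R=0, W=1
[6] ALU needs rd=2 wr=1: RD_PORT; after: ALU=1 MUL=0 MEM=0 BR=1, R=0, W=1
[7] ALU needs rd=2 wr=1: RD_PORT; after: ALU=1 MUL=0 MEM=0 BR=1, R=0, W=1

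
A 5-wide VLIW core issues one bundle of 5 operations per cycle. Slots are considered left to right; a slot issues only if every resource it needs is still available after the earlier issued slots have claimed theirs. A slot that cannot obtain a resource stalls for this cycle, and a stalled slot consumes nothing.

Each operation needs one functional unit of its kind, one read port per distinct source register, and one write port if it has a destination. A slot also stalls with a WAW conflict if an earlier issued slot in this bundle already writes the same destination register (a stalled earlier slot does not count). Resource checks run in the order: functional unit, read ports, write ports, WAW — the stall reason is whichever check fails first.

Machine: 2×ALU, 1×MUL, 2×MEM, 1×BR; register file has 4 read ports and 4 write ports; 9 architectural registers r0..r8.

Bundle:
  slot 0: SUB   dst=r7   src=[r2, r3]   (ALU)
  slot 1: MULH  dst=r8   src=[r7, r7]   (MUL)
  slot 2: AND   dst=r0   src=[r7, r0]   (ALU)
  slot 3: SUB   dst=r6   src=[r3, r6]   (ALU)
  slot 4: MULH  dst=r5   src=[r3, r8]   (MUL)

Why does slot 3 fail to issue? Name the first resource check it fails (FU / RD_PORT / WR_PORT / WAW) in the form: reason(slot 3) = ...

reason(slot 3) = RD_PORT

#0 ALU src=r2,r3 dispatched  <A:1 Mu:1 Ld:2 B:1 rd:2 wr:3>
#1 MUL src=r7,r7 dispatched  <A:1 Mu:0 Ld:2 B:1 rd:1 wr:2>
#2 ALU src=r7,r0 held:RD_PORT  <A:1 Mu:0 Ld:2 B:1 rd:1 wr:2>
#3 ALU src=r3,r6 held:RD_PORT  <A:1 Mu:0 Ld:2 B:1 rd:1 wr:2>
#4 MUL src=r3,r8 held:FU  <A:1 Mu:0 Ld:2 B:1 rd:1 wr:2>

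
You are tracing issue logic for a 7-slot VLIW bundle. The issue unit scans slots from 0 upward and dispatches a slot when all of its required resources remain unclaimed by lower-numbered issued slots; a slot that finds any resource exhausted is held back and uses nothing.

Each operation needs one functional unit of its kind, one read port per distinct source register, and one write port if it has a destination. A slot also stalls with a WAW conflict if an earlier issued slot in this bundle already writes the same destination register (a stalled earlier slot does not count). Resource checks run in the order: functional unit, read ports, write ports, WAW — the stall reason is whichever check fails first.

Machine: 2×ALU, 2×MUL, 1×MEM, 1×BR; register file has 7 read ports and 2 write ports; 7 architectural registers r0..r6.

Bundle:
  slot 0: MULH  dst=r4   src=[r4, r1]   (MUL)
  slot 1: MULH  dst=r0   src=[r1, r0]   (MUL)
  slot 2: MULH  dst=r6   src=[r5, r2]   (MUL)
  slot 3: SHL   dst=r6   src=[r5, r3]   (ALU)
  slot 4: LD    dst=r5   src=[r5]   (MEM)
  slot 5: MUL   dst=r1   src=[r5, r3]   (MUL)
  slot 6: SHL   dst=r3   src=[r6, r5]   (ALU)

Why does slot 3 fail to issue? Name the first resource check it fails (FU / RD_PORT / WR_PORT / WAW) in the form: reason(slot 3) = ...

reason(slot 3) = WR_PORT

(0) want 1×MUL +2rd +1wr — yes → AL2|MU1|ME1|BR1|rd5|wr1
(1) want 1×MUL +2rd +1wr — yes → AL2|MU0|ME1|BR1|rd3|wr0
(2) want 1×MUL +2rd +1wr — FU → AL2|MU0|ME1|BR1|rd3|wr0
(3) want 1×ALU +2rd +1wr — WR_PORT → AL2|MU0|ME1|BR1|rd3|wr0
(4) want 1×MEM +1rd +1wr — WR_PORT → AL2|MU0|ME1|BR1|rd3|wr0
(5) want 1×MUL +2rd +1wr — FU → AL2|MU0|ME1|BR1|rd3|wr0
(6) want 1×ALU +2rd +1wr — WR_PORT → AL2|MU0|ME1|BR1|rd3|wr0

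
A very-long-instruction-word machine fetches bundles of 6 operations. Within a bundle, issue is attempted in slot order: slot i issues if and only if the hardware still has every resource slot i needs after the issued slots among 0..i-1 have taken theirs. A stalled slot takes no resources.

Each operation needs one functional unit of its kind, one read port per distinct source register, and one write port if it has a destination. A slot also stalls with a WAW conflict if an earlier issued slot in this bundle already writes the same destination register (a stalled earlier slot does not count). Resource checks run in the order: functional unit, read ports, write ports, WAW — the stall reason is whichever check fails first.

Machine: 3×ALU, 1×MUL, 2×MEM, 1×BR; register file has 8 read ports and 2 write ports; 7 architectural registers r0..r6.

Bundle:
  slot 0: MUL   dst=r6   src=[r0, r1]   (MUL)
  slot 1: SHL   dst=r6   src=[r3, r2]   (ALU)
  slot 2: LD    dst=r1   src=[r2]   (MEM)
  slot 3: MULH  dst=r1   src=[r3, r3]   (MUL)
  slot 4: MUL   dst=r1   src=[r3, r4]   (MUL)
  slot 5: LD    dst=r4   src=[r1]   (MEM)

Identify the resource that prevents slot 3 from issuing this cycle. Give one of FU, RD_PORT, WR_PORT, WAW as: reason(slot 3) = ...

#0 MUL src=r0,r1 dispatched  <A:3 Mu:0 Ld:2 B:1 rd:6 wr:1>
#1 ALU src=r3,r2 held:WAW  <A:3 Mu:0 Ld:2 B:1 rd:6 wr:1>
#2 MEM src=r2 dispatched  <A:3 Mu:0 Ld:1 B:1 rd:5 wr:0>
#3 MUL src=r3,r3 held:FU  <A:3 Mu:0 Ld:1 B:1 rd:5 wr:0>
#4 MUL src=r3,r4 held:FU  <A:3 Mu:0 Ld:1 B:1 rd:5 wr:0>
#5 MEM src=r1 held:WR_PORT  <A:3 Mu:0 Ld:1 B:1 rd:5 wr:0>

reason(slot 3) = FU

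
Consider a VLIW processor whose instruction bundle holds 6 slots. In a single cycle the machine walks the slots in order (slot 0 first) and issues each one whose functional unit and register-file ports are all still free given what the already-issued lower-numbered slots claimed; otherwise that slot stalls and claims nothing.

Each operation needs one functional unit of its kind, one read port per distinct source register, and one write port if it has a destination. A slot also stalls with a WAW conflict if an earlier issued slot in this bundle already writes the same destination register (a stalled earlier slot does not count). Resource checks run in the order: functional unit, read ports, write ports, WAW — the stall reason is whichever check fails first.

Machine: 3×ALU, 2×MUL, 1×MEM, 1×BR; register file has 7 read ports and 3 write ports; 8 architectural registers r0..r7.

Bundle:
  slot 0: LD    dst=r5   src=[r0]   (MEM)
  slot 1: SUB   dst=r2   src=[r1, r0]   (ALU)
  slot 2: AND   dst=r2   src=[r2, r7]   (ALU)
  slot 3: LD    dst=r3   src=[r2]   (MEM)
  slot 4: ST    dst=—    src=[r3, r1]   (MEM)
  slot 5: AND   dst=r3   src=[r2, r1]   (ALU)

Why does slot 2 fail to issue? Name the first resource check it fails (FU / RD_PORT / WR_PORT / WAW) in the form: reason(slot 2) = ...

reason(slot 2) = WAW

(0) want 1×MEM +1rd +1wr — yes → AL3|MU2|ME0|BR1|rd6|wr2
(1) want 1×ALU +2rd +1wr — yes → AL2|MU2|ME0|BR1|rd4|wr1
(2) want 1×ALU +2rd +1wr — WAW → AL2|MU2|ME0|BR1|rd4|wr1
(3) want 1×MEM +1rd +1wr — FU → AL2|MU2|ME0|BR1|rd4|wr1
(4) want 1×MEM +2rd +0wr — FU → AL2|MU2|ME0|BR1|rd4|wr1
(5) want 1×ALU +2rd +1wr — yes → AL1|MU2|ME0|BR1|rd2|wr0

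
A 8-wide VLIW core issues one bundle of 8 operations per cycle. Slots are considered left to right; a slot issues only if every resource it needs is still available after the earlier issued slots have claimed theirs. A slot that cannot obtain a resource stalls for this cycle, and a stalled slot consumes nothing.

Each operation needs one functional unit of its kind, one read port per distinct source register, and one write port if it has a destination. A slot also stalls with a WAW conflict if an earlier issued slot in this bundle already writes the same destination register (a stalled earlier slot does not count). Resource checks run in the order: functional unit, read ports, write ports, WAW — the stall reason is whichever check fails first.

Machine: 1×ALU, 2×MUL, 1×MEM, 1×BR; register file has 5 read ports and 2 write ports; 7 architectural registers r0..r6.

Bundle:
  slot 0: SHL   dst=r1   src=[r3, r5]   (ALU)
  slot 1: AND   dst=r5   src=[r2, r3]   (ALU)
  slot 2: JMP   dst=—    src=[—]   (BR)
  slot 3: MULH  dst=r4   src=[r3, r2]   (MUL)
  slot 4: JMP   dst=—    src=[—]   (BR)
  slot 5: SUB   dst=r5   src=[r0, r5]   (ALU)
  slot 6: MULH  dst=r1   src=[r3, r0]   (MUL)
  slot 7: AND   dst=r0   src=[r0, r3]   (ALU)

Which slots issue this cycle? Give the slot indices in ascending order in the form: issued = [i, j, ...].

issued = [0, 2, 3]

slot 0 (ALU): ISSUE — free A0,Mu2,Ld1,B1 rp3 wp1
slot 1 (ALU): stall FU — free A0,Mu2,Ld1,B1 rp3 wp1
slot 2 (BR): ISSUE — free A0,Mu2,Ld1,B0 rp3 wp1
slot 3 (MUL): ISSUE — free A0,Mu1,Ld1,B0 rp1 wp0
slot 4 (BR): stall FU — free A0,Mu1,Ld1,B0 rp1 wp0
slot 5 (ALU): stall FU — free A0,Mu1,Ld1,B0 rp1 wp0
slot 6 (MUL): stall RD_PORT — free A0,Mu1,Ld1,B0 rp1 wp0
slot 7 (ALU): stall FU — free A0,Mu1,Ld1,B0 rp1 wp0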